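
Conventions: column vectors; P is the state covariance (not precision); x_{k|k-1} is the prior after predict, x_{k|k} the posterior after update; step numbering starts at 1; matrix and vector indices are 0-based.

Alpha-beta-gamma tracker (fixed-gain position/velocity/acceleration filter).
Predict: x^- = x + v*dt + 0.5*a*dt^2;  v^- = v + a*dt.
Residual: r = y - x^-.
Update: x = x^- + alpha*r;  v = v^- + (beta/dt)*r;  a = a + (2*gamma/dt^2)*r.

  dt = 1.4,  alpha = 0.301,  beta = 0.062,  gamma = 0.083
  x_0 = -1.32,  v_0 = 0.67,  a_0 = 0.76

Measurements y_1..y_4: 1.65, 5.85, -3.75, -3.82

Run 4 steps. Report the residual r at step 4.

step 1: x_pred=0.3628  r=1.2872  x^+=0.7502  v^+=1.7910  a^+=0.8690
step 2: x_pred=4.1093  r=1.7407  x^+=4.6332  v^+=3.0847  a^+=1.0164
step 3: x_pred=9.9480  r=-13.6980  x^+=5.8249  v^+=3.9011  a^+=-0.1437
step 4: x_pred=11.1456  r=-14.9656  x^+=6.6410  v^+=3.0372  a^+=-1.4112

resid = -14.9656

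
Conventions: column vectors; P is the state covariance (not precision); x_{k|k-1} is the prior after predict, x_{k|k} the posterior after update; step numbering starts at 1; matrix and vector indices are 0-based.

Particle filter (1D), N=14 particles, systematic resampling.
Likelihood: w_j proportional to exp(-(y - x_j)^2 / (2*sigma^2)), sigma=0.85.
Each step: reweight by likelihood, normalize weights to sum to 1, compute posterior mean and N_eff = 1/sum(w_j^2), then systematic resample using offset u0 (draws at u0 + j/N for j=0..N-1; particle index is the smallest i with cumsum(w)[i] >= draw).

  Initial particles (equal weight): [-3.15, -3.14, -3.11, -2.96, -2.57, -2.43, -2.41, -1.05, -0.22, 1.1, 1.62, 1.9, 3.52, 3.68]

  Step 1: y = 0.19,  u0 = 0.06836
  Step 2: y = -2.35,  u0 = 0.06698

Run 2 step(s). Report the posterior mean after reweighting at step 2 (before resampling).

step 1: w=[0.0002, 0.0002, 0.0002, 0.0005, 0.0023, 0.0039, 0.0042, 0.1568, 0.4046, 0.2562, 0.1104, 0.0601, 0.0002, 0.0001]  mean=0.2931  Neff=3.7071  idx=[7, 7, 8, 8, 8, 8, 8, 8, 9, 9, 9, 10, 10, 11]
step 2: w=[0.3522, 0.3522, 0.0491, 0.0491, 0.0491, 0.0491, 0.0491, 0.0491, 0.0003, 0.0003, 0.0003, 0.0000, 0.0000, 0.0000]  mean=-0.8034  Neff=3.8086  idx=[0, 0, 0, 0, 1, 1, 1, 1, 1, 2, 3, 5, 6, 7]

post_mean = -0.8034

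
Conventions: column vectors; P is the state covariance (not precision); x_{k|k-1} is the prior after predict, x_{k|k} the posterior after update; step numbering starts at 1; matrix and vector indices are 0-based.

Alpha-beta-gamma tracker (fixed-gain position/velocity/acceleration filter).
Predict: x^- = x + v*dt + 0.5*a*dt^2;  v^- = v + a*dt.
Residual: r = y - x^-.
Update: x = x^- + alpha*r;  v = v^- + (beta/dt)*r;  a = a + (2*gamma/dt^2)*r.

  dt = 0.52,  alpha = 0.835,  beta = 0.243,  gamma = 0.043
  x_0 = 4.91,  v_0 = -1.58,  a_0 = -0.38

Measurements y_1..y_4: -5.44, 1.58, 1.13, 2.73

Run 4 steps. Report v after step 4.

step 1: x_pred=4.0370  r=-9.4770  x^+=-3.8763  v^+=-6.2063  a^+=-3.3941
step 2: x_pred=-7.5624  r=9.1424  x^+=0.0715  v^+=-3.6989  a^+=-0.4864
step 3: x_pred=-1.9177  r=3.0477  x^+=0.6271  v^+=-2.5276  a^+=0.4829
step 4: x_pred=-0.6219  r=3.3519  x^+=2.1769  v^+=-0.7101  a^+=1.5490

v_post = -0.7101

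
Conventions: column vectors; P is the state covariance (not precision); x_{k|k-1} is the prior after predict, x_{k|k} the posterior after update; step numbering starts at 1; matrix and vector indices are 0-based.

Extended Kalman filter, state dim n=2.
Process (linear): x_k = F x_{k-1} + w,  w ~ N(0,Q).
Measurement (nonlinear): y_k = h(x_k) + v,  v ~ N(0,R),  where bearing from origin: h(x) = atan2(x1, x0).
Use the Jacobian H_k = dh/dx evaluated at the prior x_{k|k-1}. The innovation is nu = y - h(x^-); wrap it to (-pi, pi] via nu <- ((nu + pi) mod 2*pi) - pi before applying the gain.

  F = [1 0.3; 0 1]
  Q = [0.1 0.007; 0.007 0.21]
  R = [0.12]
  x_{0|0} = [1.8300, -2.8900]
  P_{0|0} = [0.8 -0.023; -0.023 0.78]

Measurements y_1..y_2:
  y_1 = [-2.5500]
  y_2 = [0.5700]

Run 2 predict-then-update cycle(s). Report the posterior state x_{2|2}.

x_post = [0.0950, -4.8732]

step 1: x^-=[0.9630, -2.8900]  P^-=[0.9564 0.2180; 0.2180 0.9900]  H_jac=[0.3114 0.1038]  S=[0.2375]  K=[1.3493; 0.7184]  nu=[-1.3009]  x^+=[-0.7922, -3.8245]  P^+=[0.5240 -0.0122; -0.0122 0.8674]
step 2: x^-=[-1.9396, -3.8245]  P^-=[0.6947 0.2550; 0.2550 1.0774]  H_jac=[0.2080 -0.1055]  S=[0.1508]  K=[0.7795; -0.4018]  nu=[2.6101]  x^+=[0.0950, -4.8732]  P^+=[0.6030 0.3022; 0.3022 1.0531]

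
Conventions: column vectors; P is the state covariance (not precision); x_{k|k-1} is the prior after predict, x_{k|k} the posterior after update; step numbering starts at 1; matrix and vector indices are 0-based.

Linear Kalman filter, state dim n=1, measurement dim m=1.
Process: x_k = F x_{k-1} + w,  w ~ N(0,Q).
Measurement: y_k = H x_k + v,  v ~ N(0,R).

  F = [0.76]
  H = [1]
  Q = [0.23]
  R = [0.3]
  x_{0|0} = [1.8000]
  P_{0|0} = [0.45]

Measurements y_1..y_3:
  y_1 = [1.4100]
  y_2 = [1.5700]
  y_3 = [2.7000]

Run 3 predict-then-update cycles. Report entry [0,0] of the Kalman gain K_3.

step 1: x^-=[1.3680]  P^-=[0.4899]  S=[0.7899]  K=[0.6202]  nu=[0.0420]  x^+=[1.3940]  P^+=[0.1861]
step 2: x^-=[1.0595]  P^-=[0.3375]  S=[0.6375]  K=[0.5294]  nu=[0.5105]  x^+=[1.3297]  P^+=[0.1588]
step 3: x^-=[1.0106]  P^-=[0.3217]  S=[0.6217]  K=[0.5175]  nu=[1.6894]  x^+=[1.8848]  P^+=[0.1552]

K[0,0] = 0.5175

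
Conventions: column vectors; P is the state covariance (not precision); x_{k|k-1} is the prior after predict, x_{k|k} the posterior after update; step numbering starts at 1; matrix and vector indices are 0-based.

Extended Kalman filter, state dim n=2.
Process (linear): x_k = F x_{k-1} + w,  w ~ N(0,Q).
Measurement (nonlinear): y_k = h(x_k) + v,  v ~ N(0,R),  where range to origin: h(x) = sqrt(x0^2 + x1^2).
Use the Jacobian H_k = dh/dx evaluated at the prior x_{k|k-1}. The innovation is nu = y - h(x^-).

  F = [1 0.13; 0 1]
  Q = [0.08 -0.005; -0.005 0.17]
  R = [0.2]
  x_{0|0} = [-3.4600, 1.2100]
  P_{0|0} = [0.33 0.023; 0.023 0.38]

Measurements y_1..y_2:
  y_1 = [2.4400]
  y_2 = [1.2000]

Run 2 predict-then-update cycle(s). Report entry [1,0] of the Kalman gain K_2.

K[1,0] = 0.1385

step 1: x^-=[-3.3027, 1.2100]  P^-=[0.4224 0.0674; 0.0674 0.5500]  H_jac=[-0.9390 0.3440]  S=[0.5940]  K=[-0.6287; 0.2120]  nu=[-1.0774]  x^+=[-2.6253, 0.9816]  P^+=[0.1876 0.1466; 0.1466 0.5233]
step 2: x^-=[-2.4977, 0.9816]  P^-=[0.3146 0.2096; 0.2096 0.6933]  H_jac=[-0.9307 0.3658]  S=[0.4225]  K=[-0.5115; 0.1385]  nu=[-1.4837]  x^+=[-1.7389, 0.7761]  P^+=[0.2040 0.2395; 0.2395 0.6852]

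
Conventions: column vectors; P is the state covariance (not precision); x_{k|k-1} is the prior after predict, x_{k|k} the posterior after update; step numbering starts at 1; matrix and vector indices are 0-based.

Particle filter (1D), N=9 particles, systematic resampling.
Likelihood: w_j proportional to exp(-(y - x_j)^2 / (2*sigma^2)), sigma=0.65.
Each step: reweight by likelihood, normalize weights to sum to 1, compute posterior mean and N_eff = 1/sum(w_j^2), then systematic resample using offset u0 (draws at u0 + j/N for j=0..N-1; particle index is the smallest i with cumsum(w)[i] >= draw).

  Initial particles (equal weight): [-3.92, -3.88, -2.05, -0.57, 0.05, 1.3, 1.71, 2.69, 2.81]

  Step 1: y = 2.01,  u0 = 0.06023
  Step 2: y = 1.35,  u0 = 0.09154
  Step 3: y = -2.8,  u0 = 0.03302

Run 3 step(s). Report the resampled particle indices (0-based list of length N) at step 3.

resampled_idx = [0, 0, 0, 1, 1, 1, 2, 2, 2]

step 1: w=[0.0000, 0.0000, 0.0000, 0.0002, 0.0042, 0.2196, 0.3584, 0.2307, 0.1869]  mean=2.0443  Neff=3.7756  idx=[5, 5, 6, 6, 6, 7, 7, 8, 8]
step 2: w=[0.2007, 0.2007, 0.1727, 0.1727, 0.1727, 0.0240, 0.0240, 0.0162, 0.0162]  mean=1.6281  Neff=5.8224  idx=[0, 1, 1, 2, 2, 3, 4, 4, 7]
step 3: w=[0.3250, 0.3250, 0.3250, 0.0050, 0.0050, 0.0050, 0.0050, 0.0050, 0.0000]  mean=1.3102  Neff=3.1541  idx=[0, 0, 0, 1, 1, 1, 2, 2, 2]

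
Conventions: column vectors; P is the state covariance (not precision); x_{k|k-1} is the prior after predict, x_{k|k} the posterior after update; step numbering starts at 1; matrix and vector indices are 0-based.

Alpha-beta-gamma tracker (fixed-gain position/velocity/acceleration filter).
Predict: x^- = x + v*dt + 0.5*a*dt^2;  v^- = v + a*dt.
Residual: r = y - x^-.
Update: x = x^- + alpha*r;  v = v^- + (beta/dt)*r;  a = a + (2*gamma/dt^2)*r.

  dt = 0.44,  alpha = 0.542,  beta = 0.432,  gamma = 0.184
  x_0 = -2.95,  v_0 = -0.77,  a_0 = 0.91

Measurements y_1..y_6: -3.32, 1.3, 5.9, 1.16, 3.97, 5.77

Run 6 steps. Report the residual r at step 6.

resid = -1.0256

step 1: x_pred=-3.2007  r=-0.1193  x^+=-3.2654  v^+=-0.4867  a^+=0.6833
step 2: x_pred=-3.4134  r=4.7134  x^+=-0.8587  v^+=4.4416  a^+=9.6426
step 3: x_pred=2.0290  r=3.8710  x^+=4.1271  v^+=12.4850  a^+=17.0007
step 4: x_pred=11.2661  r=-10.1061  x^+=5.7886  v^+=10.0429  a^+=-2.2093
step 5: x_pred=9.9936  r=-6.0236  x^+=6.7288  v^+=3.1567  a^+=-13.6592
step 6: x_pred=6.7956  r=-1.0256  x^+=6.2397  v^+=-3.8602  a^+=-15.6086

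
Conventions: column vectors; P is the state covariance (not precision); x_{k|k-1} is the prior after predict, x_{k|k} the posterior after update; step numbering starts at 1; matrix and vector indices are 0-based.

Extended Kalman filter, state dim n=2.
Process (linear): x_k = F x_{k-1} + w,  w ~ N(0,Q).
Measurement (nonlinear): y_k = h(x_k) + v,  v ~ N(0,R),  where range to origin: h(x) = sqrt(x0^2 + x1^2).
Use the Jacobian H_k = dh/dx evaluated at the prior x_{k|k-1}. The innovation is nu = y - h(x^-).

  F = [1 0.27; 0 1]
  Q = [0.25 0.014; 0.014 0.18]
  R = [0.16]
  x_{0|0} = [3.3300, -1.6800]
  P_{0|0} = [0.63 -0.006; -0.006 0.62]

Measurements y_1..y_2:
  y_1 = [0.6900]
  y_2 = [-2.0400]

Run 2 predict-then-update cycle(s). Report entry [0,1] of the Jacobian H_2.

H_jac[0,1] = -0.8661

step 1: x^-=[2.8764, -1.6800]  P^-=[0.9220 0.1754; 0.1754 0.8000]  H_jac=[0.8635 -0.5043]  S=[0.8982]  K=[0.7879; -0.2806]  nu=[-2.6411]  x^+=[0.7955, -0.9389]  P^+=[0.3644 0.3740; 0.3740 0.7293]
step 2: x^-=[0.5420, -0.9389]  P^-=[0.8695 0.5849; 0.5849 0.9093]  H_jac=[0.4999 -0.8661]  S=[0.5529]  K=[-0.1299; -0.8955]  nu=[-3.1242]  x^+=[0.9479, 1.8587]  P^+=[0.8602 0.5205; 0.5205 0.4659]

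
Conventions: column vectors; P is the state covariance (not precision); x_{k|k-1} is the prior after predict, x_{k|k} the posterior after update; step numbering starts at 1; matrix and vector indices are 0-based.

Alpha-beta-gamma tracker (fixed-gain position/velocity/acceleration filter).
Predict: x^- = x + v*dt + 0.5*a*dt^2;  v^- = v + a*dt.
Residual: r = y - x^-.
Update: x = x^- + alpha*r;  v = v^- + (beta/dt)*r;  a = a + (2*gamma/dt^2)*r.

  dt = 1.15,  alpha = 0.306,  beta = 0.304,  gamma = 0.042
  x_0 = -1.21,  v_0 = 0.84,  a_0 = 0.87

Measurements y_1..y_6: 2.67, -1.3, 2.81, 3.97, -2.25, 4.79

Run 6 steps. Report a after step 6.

step 1: x_pred=0.3313  r=2.3387  x^+=1.0469  v^+=2.4587  a^+=1.0185
step 2: x_pred=4.5480  r=-5.8480  x^+=2.7585  v^+=2.0842  a^+=0.6471
step 3: x_pred=5.5832  r=-2.7732  x^+=4.7346  v^+=2.0952  a^+=0.4710
step 4: x_pred=7.4555  r=-3.4855  x^+=6.3890  v^+=1.7155  a^+=0.2496
step 5: x_pred=8.5268  r=-10.7768  x^+=5.2291  v^+=-0.8464  a^+=-0.4349
step 6: x_pred=3.9682  r=0.8218  x^+=4.2197  v^+=-1.1293  a^+=-0.3827

a_post = -0.3827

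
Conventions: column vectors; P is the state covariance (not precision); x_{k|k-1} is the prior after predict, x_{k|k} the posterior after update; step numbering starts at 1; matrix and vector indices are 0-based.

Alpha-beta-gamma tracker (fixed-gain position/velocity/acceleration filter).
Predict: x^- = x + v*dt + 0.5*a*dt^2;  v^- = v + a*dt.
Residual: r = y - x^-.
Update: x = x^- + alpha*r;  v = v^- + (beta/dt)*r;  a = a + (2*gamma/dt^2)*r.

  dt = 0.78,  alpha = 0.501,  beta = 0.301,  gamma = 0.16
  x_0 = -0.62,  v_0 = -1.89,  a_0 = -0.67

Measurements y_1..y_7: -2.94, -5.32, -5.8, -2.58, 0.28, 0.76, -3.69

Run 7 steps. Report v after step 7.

step 1: x_pred=-2.2980  r=-0.6420  x^+=-2.6196  v^+=-2.6603  a^+=-1.0077
step 2: x_pred=-5.0012  r=-0.3188  x^+=-5.1609  v^+=-3.5693  a^+=-1.1753
step 3: x_pred=-8.3025  r=2.5025  x^+=-7.0488  v^+=-3.5203  a^+=0.1409
step 4: x_pred=-9.7518  r=7.1718  x^+=-6.1587  v^+=-0.6428  a^+=3.9131
step 5: x_pred=-5.4698  r=5.7498  x^+=-2.5891  v^+=4.6282  a^+=6.9373
step 6: x_pred=3.1312  r=-2.3712  x^+=1.9432  v^+=9.1242  a^+=5.6901
step 7: x_pred=10.7910  r=-14.4810  x^+=3.5360  v^+=7.9743  a^+=-1.9265

v_post = 7.9743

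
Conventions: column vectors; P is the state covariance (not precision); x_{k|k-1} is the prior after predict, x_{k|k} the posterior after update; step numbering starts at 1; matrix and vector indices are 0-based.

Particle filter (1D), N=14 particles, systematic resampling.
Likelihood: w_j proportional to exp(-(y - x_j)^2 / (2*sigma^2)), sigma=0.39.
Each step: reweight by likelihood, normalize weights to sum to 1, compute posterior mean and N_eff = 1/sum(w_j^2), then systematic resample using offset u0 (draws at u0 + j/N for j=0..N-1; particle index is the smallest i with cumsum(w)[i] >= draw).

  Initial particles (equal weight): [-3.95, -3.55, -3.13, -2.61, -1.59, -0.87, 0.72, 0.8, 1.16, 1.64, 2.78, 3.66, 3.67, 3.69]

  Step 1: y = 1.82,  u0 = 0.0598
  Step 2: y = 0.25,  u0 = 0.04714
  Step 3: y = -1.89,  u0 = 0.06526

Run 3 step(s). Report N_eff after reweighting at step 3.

step 1: w=[0.0000, 0.0000, 0.0000, 0.0000, 0.0000, 0.0000, 0.0151, 0.0264, 0.1930, 0.7264, 0.0391, 0.0000, 0.0000, 0.0000]  mean=1.5558  Neff=1.7627  idx=[8, 8, 8, 9, 9, 9, 9, 9, 9, 9, 9, 9, 9, 10]
step 2: w=[0.3062, 0.3062, 0.3062, 0.0081, 0.0081, 0.0081, 0.0081, 0.0081, 0.0081, 0.0081, 0.0081, 0.0081, 0.0081, 0.0000]  mean=1.1990  Neff=3.5459  idx=[0, 0, 0, 0, 1, 1, 1, 1, 2, 2, 2, 2, 2, 10]
step 3: w=[0.0769, 0.0769, 0.0769, 0.0769, 0.0769, 0.0769, 0.0769, 0.0769, 0.0769, 0.0769, 0.0769, 0.0769, 0.0769, 0.0000]  mean=1.1600  Neff=13.0001  idx=[0, 1, 2, 3, 4, 5, 6, 7, 8, 9, 10, 11, 11, 12]

N_eff = 13.0001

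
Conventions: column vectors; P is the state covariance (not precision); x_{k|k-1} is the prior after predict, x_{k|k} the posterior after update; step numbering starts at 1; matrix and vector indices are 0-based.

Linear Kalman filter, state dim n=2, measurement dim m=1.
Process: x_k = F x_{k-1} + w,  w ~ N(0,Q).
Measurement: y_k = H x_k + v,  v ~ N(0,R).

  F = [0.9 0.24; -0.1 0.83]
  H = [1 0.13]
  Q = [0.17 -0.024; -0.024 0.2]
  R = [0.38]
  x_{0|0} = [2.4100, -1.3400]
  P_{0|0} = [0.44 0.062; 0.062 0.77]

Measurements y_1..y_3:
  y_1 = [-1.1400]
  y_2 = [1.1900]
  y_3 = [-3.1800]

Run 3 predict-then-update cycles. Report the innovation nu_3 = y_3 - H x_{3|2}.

step 1: x^-=[1.8474, -1.3532]  P^-=[0.5975 0.1346; 0.1346 0.7246]  S=[1.0248]  K=[0.6002; 0.2233]  nu=[-2.8115]  x^+=[0.1601, -1.9809]  P^+=[0.2284 -0.0027; -0.0027 0.6735]
step 2: x^-=[-0.3314, -1.6602]  P^-=[0.3926 0.0876; 0.0876 0.6667]  S=[0.8067]  K=[0.5008; 0.2161]  nu=[1.7372]  x^+=[0.5387, -1.2848]  P^+=[0.1903 0.0003; 0.0003 0.6290]
step 3: x^-=[0.1765, -1.1202]  P^-=[0.3605 0.0844; 0.0844 0.6352]  S=[0.7732]  K=[0.4805; 0.2160]  nu=[-3.2108]  x^+=[-1.3662, -1.8137]  P^+=[0.1820 0.0042; 0.0042 0.5991]

innov = [-3.2108]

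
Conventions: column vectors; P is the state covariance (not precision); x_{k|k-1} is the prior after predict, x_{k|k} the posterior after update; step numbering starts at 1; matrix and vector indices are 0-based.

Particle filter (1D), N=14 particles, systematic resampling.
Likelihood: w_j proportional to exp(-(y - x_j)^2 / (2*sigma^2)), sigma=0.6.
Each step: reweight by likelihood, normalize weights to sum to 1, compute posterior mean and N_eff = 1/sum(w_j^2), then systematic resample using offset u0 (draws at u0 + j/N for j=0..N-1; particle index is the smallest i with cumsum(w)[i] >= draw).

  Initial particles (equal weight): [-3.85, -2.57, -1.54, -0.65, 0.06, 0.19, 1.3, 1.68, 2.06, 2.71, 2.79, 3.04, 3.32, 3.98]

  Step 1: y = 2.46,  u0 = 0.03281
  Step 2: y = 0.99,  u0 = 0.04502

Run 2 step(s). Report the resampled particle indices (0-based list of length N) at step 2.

resampled_idx = [0, 0, 0, 0, 0, 0, 1, 1, 1, 2, 2, 3, 4, 7]

step 1: w=[0.0000, 0.0000, 0.0000, 0.0000, 0.0001, 0.0002, 0.0368, 0.1026, 0.1912, 0.2190, 0.2053, 0.1497, 0.0855, 0.0096]  mean=2.5576  Neff=5.9402  idx=[6, 7, 8, 8, 8, 9, 9, 9, 10, 10, 10, 11, 11, 12]
step 2: w=[0.4183, 0.2468, 0.0975, 0.0975, 0.0975, 0.0079, 0.0079, 0.0079, 0.0053, 0.0053, 0.0053, 0.0014, 0.0014, 0.0003]  mean=1.6783  Neff=3.7787  idx=[0, 0, 0, 0, 0, 0, 1, 1, 1, 2, 2, 3, 4, 7]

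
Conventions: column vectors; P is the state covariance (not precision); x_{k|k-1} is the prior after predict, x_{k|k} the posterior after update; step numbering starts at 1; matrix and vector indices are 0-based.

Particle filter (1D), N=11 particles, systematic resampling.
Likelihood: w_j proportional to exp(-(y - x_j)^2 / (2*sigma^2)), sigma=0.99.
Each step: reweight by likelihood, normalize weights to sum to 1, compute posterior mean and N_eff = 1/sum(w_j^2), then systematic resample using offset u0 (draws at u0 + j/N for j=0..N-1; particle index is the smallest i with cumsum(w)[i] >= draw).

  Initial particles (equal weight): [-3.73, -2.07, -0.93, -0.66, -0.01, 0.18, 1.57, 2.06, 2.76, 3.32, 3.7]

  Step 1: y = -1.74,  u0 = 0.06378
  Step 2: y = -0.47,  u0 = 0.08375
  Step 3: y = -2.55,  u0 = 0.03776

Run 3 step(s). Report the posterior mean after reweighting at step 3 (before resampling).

step 1: w=[0.0488, 0.3478, 0.2631, 0.2028, 0.0799, 0.0561, 0.0014, 0.0002, 0.0000, 0.0000, 0.0000]  mean=-1.2684  Neff=4.1117  idx=[1, 1, 1, 1, 2, 2, 2, 3, 3, 4, 5]
step 2: w=[0.0364, 0.0364, 0.0364, 0.0364, 0.1206, 0.1206, 0.1206, 0.1319, 0.1319, 0.1206, 0.1083]  mean=-0.7936  Neff=9.0924  idx=[2, 4, 4, 5, 6, 7, 7, 8, 9, 10, 10]
step 3: w=[0.3550, 0.1047, 0.1047, 0.1047, 0.1047, 0.0645, 0.0645, 0.0645, 0.0149, 0.0089, 0.0089]  mean=-1.2490  Neff=5.4726  idx=[0, 0, 0, 0, 1, 2, 3, 4, 4, 6, 7]

post_mean = -1.2490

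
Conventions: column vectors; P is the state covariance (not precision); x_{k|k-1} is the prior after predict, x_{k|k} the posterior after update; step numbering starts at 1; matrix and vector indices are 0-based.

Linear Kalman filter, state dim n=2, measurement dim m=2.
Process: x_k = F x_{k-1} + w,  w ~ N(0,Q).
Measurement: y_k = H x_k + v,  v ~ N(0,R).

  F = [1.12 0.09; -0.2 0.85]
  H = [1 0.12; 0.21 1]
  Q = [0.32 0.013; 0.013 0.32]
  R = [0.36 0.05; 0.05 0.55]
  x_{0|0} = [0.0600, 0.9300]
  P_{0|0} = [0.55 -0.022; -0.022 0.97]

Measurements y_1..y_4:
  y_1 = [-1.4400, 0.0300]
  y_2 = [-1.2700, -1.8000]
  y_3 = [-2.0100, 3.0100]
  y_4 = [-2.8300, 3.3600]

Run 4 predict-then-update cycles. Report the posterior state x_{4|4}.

x_post = [-2.7365, 2.8590]

step 1: x^-=[0.1509, 0.7785]  P^-=[1.0133 -0.0565; -0.0565 1.0503]  S=[1.3749 0.3309; 0.3309 1.6212]  K=[0.7455 -0.0558; -0.1089 0.6627]  nu=[-1.6843, -0.7802]  x^+=[-1.0613, 0.4449]  P^+=[0.2717 -0.0504; -0.0504 0.3697]
step 2: x^-=[-1.1486, 0.5904]  P^-=[0.6536 -0.0667; -0.0667 0.6151]  S=[1.0064 0.1927; 0.1927 1.1659]  K=[0.6504 -0.0470; -0.0946 0.5312]  nu=[-0.1923, -2.1492]  x^+=[-1.1727, -0.5330]  P^+=[0.2370 -0.0431; -0.0431 0.2965]
step 3: x^-=[-1.3614, -0.2185]  P^-=[0.6110 -0.0576; -0.0576 0.5583]  S=[0.9652 0.1862; 0.1862 1.1111]  K=[0.6341 -0.0427; -0.0880 0.5064]  nu=[-0.6224, 3.5144]  x^+=[-1.9060, 1.6158]  P^+=[0.2310 -0.0403; -0.0403 0.2826]
step 4: x^-=[-1.9893, 1.7547]  P^-=[0.6039 -0.0547; -0.0547 0.5471]  S=[0.9586 0.1864; 0.1864 1.1007]  K=[0.6311 -0.0414; -0.0860 0.5011]  nu=[-1.0513, 2.0231]  x^+=[-2.7365, 2.8590]  P^+=[0.2299 -0.0395; -0.0395 0.2796]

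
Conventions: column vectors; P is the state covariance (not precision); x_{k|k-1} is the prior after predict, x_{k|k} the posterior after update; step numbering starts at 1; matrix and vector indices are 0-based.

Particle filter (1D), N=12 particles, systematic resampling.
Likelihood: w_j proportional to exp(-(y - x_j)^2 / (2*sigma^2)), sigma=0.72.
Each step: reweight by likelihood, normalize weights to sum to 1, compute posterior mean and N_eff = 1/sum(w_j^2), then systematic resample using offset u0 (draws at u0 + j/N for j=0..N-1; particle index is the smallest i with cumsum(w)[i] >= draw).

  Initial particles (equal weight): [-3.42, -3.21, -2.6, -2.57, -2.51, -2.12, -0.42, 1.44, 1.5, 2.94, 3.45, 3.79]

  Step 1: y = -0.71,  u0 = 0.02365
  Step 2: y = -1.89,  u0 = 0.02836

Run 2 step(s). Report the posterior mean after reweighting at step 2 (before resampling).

post_mean = -1.6776

step 1: w=[0.0007, 0.0020, 0.0265, 0.0295, 0.0365, 0.1220, 0.7657, 0.0096, 0.0075, 0.0000, 0.0000, 0.0000]  mean=-0.8004  Neff=1.6550  idx=[2, 5, 5, 6, 6, 6, 6, 6, 6, 6, 6, 6]
step 2: w=[0.1692, 0.2614, 0.2614, 0.0342, 0.0342, 0.0342, 0.0342, 0.0342, 0.0342, 0.0342, 0.0342, 0.0342]  mean=-1.6776  Neff=5.6873  idx=[0, 0, 1, 1, 1, 2, 2, 2, 3, 5, 7, 10]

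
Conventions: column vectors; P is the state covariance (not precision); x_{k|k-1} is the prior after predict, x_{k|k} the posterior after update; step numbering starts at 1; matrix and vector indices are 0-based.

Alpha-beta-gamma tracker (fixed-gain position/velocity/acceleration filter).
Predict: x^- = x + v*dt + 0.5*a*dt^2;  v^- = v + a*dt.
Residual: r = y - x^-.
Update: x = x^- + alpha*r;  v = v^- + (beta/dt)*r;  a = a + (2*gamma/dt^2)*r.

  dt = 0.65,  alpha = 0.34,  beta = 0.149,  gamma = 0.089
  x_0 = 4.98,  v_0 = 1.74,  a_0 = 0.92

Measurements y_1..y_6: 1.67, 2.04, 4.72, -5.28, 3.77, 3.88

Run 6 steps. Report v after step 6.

step 1: x_pred=6.3054  r=-4.6354  x^+=4.7293  v^+=1.2754  a^+=-1.0329
step 2: x_pred=5.3402  r=-3.3002  x^+=4.2181  v^+=-0.1524  a^+=-2.4232
step 3: x_pred=3.6071  r=1.1129  x^+=3.9855  v^+=-1.4724  a^+=-1.9544
step 4: x_pred=2.6155  r=-7.8955  x^+=-0.0689  v^+=-4.5527  a^+=-5.2808
step 5: x_pred=-4.1438  r=7.9138  x^+=-1.4531  v^+=-6.1711  a^+=-1.9467
step 6: x_pred=-5.8756  r=9.7556  x^+=-2.5587  v^+=-5.2002  a^+=2.1633

v_post = -5.2002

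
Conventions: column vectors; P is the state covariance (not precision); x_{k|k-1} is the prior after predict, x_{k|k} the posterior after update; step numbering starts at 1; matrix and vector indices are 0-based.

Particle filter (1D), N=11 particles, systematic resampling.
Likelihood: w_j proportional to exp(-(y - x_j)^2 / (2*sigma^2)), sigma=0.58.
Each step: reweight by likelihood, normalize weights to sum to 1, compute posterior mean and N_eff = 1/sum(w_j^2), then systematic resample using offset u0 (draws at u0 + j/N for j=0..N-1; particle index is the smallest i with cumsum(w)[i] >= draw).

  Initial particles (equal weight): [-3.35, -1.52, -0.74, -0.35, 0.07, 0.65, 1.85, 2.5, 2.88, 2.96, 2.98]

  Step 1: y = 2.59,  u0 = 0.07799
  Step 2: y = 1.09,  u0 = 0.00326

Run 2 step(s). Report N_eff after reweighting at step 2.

N_eff = 2.0645

step 1: w=[0.0000, 0.0000, 0.0000, 0.0000, 0.0000, 0.0009, 0.1127, 0.2513, 0.2245, 0.2076, 0.2029]  mean=2.7031  Neff=4.7499  idx=[6, 7, 7, 7, 8, 8, 9, 9, 10, 10, 10]
step 2: w=[0.6802, 0.0836, 0.0836, 0.0836, 0.0137, 0.0137, 0.0089, 0.0089, 0.0079, 0.0079, 0.0079]  mean=2.0879  Neff=2.0645  idx=[0, 0, 0, 0, 0, 0, 0, 0, 1, 2, 3]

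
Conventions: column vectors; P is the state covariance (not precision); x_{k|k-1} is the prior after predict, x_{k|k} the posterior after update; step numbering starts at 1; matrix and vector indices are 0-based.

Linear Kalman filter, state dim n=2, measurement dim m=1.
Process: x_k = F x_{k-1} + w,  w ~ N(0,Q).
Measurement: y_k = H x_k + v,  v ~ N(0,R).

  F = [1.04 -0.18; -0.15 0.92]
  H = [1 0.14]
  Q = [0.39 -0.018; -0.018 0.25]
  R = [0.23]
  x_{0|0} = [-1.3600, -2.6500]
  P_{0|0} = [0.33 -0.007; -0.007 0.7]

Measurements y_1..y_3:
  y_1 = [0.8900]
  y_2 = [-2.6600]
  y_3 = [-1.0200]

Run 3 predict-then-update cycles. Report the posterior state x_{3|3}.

step 1: x^-=[-0.9374, -2.2340]  P^-=[0.7722 -0.1923; -0.1923 0.8518]  S=[0.9651]  K=[0.7723; -0.0757]  nu=[2.1402]  x^+=[0.7154, -2.3959]  P^+=[0.1966 -0.1359; -0.1359 0.8463]
step 2: x^-=[1.1753, -2.3116]  P^-=[0.6810 -0.3225; -0.3225 1.0082]  S=[0.8404]  K=[0.7565; -0.2158]  nu=[-3.5117]  x^+=[-1.4815, -1.5538]  P^+=[0.1999 -0.1853; -0.1853 0.9691]
step 3: x^-=[-1.2610, -1.2073]  P^-=[0.7070 -0.3920; -0.3920 1.1259]  S=[0.8494]  K=[0.7678; -0.2759]  nu=[0.4100]  x^+=[-0.9462, -1.3204]  P^+=[0.2063 -0.2120; -0.2120 1.0612]

x_post = [-0.9462, -1.3204]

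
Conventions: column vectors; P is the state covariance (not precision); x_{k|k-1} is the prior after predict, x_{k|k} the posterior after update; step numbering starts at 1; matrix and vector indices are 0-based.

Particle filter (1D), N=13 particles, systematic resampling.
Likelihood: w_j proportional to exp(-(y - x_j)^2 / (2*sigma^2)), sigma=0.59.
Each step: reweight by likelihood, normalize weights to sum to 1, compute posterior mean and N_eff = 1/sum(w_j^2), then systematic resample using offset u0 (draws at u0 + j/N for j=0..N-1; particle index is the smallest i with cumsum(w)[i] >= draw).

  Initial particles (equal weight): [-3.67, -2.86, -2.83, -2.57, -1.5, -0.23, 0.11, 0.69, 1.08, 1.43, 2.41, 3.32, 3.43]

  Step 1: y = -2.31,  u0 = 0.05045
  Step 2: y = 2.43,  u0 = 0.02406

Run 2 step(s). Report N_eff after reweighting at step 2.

step 1: w=[0.0260, 0.2403, 0.2516, 0.3367, 0.1446, 0.0007, 0.0001, 0.0000, 0.0000, 0.0000, 0.0000, 0.0000, 0.0000]  mean=-2.5771  Neff=3.9067  idx=[1, 1, 1, 2, 2, 2, 2, 3, 3, 3, 3, 4, 4]
step 2: w=[0.0000, 0.0000, 0.0000, 0.0000, 0.0000, 0.0000, 0.0000, 0.0000, 0.0000, 0.0000, 0.0000, 0.5000, 0.5000]  mean=-1.5000  Neff=2.0000  idx=[11, 11, 11, 11, 11, 11, 11, 12, 12, 12, 12, 12, 12]

N_eff = 2.0000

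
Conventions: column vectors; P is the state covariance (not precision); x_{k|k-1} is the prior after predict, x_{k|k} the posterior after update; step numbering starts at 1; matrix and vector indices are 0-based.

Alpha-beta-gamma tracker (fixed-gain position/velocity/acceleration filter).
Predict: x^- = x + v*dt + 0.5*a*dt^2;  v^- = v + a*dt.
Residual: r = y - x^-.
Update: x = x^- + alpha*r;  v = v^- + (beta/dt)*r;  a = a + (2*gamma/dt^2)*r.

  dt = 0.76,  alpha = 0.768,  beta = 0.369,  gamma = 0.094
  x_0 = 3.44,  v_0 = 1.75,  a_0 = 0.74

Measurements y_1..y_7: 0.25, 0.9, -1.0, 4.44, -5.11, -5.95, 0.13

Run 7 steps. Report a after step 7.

step 1: x_pred=4.9837  r=-4.7337  x^+=1.3482  v^+=0.0141  a^+=-0.8008
step 2: x_pred=1.1276  r=-0.2276  x^+=0.9528  v^+=-0.7050  a^+=-0.8748
step 3: x_pred=0.1643  r=-1.1643  x^+=-0.7299  v^+=-1.9352  a^+=-1.2538
step 4: x_pred=-2.5628  r=7.0028  x^+=2.8154  v^+=0.5119  a^+=1.0255
step 5: x_pred=3.5005  r=-8.6105  x^+=-3.1124  v^+=-2.8894  a^+=-1.7771
step 6: x_pred=-5.8215  r=-0.1285  x^+=-5.9202  v^+=-4.3024  a^+=-1.8189
step 7: x_pred=-9.7153  r=9.8453  x^+=-2.1541  v^+=-0.9046  a^+=1.3856

a_post = 1.3856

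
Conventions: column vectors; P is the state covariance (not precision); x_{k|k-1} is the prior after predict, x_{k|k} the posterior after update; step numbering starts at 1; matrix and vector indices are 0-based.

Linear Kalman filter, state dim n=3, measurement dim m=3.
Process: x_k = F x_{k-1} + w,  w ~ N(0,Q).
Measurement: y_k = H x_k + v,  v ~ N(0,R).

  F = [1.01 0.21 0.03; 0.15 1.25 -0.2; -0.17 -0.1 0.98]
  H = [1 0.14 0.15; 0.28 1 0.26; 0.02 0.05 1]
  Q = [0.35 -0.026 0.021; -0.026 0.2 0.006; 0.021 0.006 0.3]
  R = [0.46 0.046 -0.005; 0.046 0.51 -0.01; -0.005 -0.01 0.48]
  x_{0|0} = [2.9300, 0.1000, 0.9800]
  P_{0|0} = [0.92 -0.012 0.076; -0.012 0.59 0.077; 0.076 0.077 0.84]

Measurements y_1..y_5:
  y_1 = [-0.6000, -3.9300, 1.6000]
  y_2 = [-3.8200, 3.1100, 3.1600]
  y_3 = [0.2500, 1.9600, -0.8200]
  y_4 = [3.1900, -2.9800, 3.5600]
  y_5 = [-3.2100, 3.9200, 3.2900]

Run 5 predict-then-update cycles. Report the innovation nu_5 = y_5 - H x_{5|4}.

innov = [-4.1000, 5.6629, 1.0737]

step 1: x^-=[3.0097, 0.3685, 0.4523]  P^-=[1.3158 0.2323 -0.0326; 0.2323 1.1286 -0.1435; -0.0326 -0.1435 1.0984]  S=[1.8718 0.8201 0.1524; 0.8201 1.8668 0.1926; 0.1524 0.1926 1.5666]  K=[0.7196 0.0081 -0.0676; -0.0864 0.6705 -0.1267; 0.0043 -0.0025 0.6960]  nu=[-3.7291, -5.2588, 1.0691]  x^+=[0.2112, -2.9706, 1.1935]  P^+=[0.3446 -0.0480 -0.0406; -0.0480 0.3747 -0.0848; -0.0406 -0.0848 0.3392]
step 2: x^-=[-0.3747, -3.9202, 1.4307]  P^-=[0.6944 0.0688 -0.0867; 0.0688 0.8337 -0.2182; -0.0867 -0.2182 0.6680]  S=[1.1699 0.3879 -0.0006; 0.3879 1.3558 -0.0341; -0.0006 -0.0341 1.1252]  K=[0.5881 0.0078 -0.0611; -0.0696 0.6038 -0.1373; -0.0026 -0.0353 0.5813]  nu=[-3.1111, 6.7631, 1.9328]  x^+=[-2.2699, 0.1143, 2.3232]  P^+=[0.2819 -0.0379 -0.0361; -0.0379 0.3395 -0.0878; -0.0361 -0.0878 0.2845]
step 3: x^-=[-2.1989, -0.6623, 2.6512]  P^-=[0.6334 0.0626 -0.0743; 0.0626 0.7801 -0.2066; -0.0743 -0.2066 0.6127]  S=[1.1090 0.3605 0.0033; 0.3605 1.2980 -0.0365; 0.0033 -0.0365 1.0714]  K=[0.5655 0.0113 -0.0560; -0.0635 0.5870 -0.1351; 0.0000 -0.0368 0.5596]  nu=[2.1440, 2.5486, -3.3941]  x^+=[-0.7677, 1.1561, 0.6582]  P^+=[0.2708 -0.0348 -0.0335; -0.0348 0.3299 -0.0862; -0.0335 -0.0862 0.2740]
step 4: x^-=[-0.5128, 1.1984, 0.6600]  P^-=[0.6232 0.0620 -0.0701; 0.0620 0.7646 -0.2013; -0.0701 -0.2013 0.6011]  S=[1.0996 0.3567 0.0063; 0.3567 1.2840 -0.0338; 0.0063 -0.0338 1.0605]  K=[0.5613 0.0126 -0.0543; -0.0617 0.5819 -0.1337; 0.0012 -0.0361 0.5549]  nu=[3.4360, -4.2064, 2.8504]  x^+=[1.2079, -1.8427, 2.3973]  P^+=[0.2687 -0.0339 -0.0327; -0.0339 0.3270 -0.0854; -0.0327 -0.0854 0.2716]
step 5: x^-=[0.9049, -2.6016, 2.3283]  P^-=[0.6213 0.0618 -0.0689; 0.0618 0.7597 -0.1994; -0.0689 -0.1994 0.5984]  S=[1.0979 0.3559 0.0073; 0.3559 1.2798 -0.0325; 0.0073 -0.0325 1.0579]  K=[0.5605 0.0130 -0.0539; -0.0613 0.5803 -0.1332; 0.0015 -0.0357 0.5538]  nu=[-4.1000, 5.6629, 1.0737]  x^+=[-1.3774, 0.7930, 2.7147]  P^+=[0.2683 -0.0337 -0.0325; -0.0337 0.3260 -0.0850; -0.0325 -0.0850 0.2711]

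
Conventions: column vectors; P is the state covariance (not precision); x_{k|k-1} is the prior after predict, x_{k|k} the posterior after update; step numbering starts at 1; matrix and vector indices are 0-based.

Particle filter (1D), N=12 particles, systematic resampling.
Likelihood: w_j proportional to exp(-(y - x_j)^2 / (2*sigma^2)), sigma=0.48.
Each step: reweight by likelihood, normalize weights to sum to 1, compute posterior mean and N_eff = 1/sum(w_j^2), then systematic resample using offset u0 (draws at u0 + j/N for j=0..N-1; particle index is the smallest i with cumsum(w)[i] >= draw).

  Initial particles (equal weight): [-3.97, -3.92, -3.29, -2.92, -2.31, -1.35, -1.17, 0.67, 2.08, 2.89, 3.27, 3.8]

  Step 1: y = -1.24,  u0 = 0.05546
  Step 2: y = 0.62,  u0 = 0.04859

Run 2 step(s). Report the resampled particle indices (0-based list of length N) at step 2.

step 1: w=[0.0000, 0.0000, 0.0001, 0.0011, 0.0407, 0.4753, 0.4828, 0.0002, 0.0000, 0.0000, 0.0000, 0.0000]  mean=-1.3036  Neff=2.1711  idx=[5, 5, 5, 5, 5, 5, 6, 6, 6, 6, 6, 6]
step 2: w=[0.0312, 0.0312, 0.0312, 0.0312, 0.0312, 0.0312, 0.1355, 0.1355, 0.1355, 0.1355, 0.1355, 0.1355]  mean=-1.2037  Neff=8.6235  idx=[1, 4, 6, 6, 7, 8, 8, 9, 9, 10, 11, 11]

resampled_idx = [1, 4, 6, 6, 7, 8, 8, 9, 9, 10, 11, 11]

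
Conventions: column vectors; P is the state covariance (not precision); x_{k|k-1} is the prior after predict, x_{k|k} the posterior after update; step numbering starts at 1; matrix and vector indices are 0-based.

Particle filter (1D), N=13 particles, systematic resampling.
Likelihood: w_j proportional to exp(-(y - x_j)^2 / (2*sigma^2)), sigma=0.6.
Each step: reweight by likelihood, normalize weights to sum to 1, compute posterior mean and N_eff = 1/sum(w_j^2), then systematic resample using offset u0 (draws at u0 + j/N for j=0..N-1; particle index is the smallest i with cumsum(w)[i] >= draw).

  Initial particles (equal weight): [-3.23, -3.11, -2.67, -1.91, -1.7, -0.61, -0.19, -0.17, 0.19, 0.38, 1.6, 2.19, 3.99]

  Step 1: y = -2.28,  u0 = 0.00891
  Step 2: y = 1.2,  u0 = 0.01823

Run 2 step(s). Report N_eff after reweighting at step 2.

N_eff = 3.4220

step 1: w=[0.0965, 0.1298, 0.2737, 0.2795, 0.2119, 0.0070, 0.0008, 0.0007, 0.0001, 0.0000, 0.0000, 0.0000, 0.0000]  mean=-2.3448  Neff=4.4617  idx=[0, 0, 1, 2, 2, 2, 2, 3, 3, 3, 3, 4, 4]
step 2: w=[0.0000, 0.0000, 0.0000, 0.0000, 0.0000, 0.0000, 0.0000, 0.0643, 0.0643, 0.0643, 0.0643, 0.3713, 0.3713]  mean=-1.7542  Neff=3.4220  idx=[7, 8, 9, 10, 11, 11, 11, 11, 12, 12, 12, 12, 12]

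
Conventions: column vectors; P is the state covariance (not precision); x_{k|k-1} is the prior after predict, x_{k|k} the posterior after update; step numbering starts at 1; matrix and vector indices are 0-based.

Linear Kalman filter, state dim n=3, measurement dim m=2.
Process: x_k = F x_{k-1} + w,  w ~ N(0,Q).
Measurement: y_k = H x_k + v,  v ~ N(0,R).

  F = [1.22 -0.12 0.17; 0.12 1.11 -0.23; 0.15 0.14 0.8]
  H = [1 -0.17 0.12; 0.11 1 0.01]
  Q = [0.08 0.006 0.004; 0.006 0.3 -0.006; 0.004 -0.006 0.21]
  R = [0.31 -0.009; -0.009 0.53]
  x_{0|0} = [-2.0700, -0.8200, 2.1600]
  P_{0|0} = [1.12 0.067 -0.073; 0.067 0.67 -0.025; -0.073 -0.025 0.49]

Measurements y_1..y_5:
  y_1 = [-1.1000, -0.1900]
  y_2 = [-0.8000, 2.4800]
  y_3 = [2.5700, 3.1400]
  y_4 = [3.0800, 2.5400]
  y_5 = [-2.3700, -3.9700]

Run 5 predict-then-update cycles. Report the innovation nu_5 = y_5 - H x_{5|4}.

step 1: x^-=[-2.0598, -1.6554, 1.3027]  P^-=[1.7219 0.1649 0.2033; 0.1649 1.2022 0.0145; 0.2033 0.0145 0.5416]  S=[2.0666 0.1450; 0.1450 1.7901]  K=[0.8222 0.1325; -0.0664 0.6872; 0.1277 0.0133]  nu=[0.5221, 1.6790]  x^+=[-1.4081, -0.5364, 1.3917]  P^+=[0.2620 0.0342 -0.0209; 0.0342 0.3610 0.0031; -0.0209 0.0031 0.5071]
step 2: x^-=[-1.4170, -1.0844, 0.8270]  P^-=[0.4710 0.0284 0.0990; 0.0284 0.7841 -0.0308; 0.0990 -0.0308 0.5447]  S=[0.8269 -0.0633; -0.0633 1.3257]  K=[0.5850 0.0892; -0.0862 0.5895; 0.2050 -0.0012]  nu=[0.3334, 3.7120]  x^+=[-0.8909, 1.0749, 0.8911]  P^+=[0.1841 0.0217 0.0011; 0.0217 0.3109 -0.0077; 0.0011 -0.0077 0.5099]
step 3: x^-=[-1.0644, 0.8813, 0.7297]  P^-=[0.3676 -0.0012 0.1068; -0.0012 0.7223 -0.0507; 0.1068 -0.0507 0.5460]  S=[0.7345 -0.0954; -0.0954 1.2558]  K=[0.5276 0.0722; -0.1035 0.5668; 0.2452 -0.0081]  nu=[3.6966, 2.3685]  x^+=[1.0571, 1.8413, 1.6172]  P^+=[0.1639 0.0153 0.0137; 0.0153 0.2998 -0.0130; 0.0137 -0.0130 0.5014]
step 4: x^-=[1.3436, 1.7987, 1.7101]  P^-=[0.3445 -0.0154 0.1142; -0.0154 0.7082 -0.0562; 0.1142 -0.0562 0.5415]  S=[0.7176 -0.1099; -0.1099 1.2382]  K=[0.5126 0.0646; -0.1128 0.5601; 0.2618 -0.0076]  nu=[1.8370, 0.5764]  x^+=[2.3225, 1.9144, 2.1866]  P^+=[0.1580 0.0121 0.0199; 0.0121 0.2967 -0.0135; 0.0199 -0.0135 0.4918]
step 5: x^-=[2.9754, 1.9008, 2.3657]  P^-=[0.3389 -0.0216 0.1176; -0.0216 0.7029 -0.0557; 0.1176 -0.0557 0.5364]  S=[0.7148 -0.1156; -0.1156 1.2314]  K=[0.5090 0.0615; -0.1165 0.5575; 0.2669 -0.0053]  nu=[-5.3062, -6.2217]  x^+=[-0.1078, -0.9492, 0.9823]  P^+=[0.1563 0.0106 0.0225; 0.0106 0.2955 -0.0125; 0.0225 -0.0125 0.4851]

innov = [-5.3062, -6.2217]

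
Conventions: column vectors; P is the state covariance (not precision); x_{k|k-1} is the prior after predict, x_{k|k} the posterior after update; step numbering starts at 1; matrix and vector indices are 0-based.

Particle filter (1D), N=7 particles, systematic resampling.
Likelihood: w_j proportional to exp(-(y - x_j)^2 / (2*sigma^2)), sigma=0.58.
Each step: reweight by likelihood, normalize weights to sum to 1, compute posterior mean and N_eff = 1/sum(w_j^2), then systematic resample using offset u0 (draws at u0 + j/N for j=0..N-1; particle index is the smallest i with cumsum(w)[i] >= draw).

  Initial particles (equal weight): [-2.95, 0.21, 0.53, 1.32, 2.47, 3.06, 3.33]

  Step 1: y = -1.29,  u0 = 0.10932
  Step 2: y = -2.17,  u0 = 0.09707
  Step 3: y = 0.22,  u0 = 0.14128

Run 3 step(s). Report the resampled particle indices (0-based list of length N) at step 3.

step 1: w=[0.2809, 0.5956, 0.1228, 0.0007, 0.0000, 0.0000, 0.0000]  mean=-0.6377  Neff=2.2284  idx=[0, 0, 1, 1, 1, 1, 2]
step 2: w=[0.4994, 0.4994, 0.0003, 0.0003, 0.0003, 0.0003, 0.0000]  mean=-2.9465  Neff=2.0045  idx=[0, 0, 0, 1, 1, 1, 1]
step 3: w=[0.1429, 0.1429, 0.1429, 0.1429, 0.1429, 0.1429, 0.1429]  mean=-2.9500  Neff=7.0000  idx=[0, 1, 2, 3, 4, 5, 6]

resampled_idx = [0, 1, 2, 3, 4, 5, 6]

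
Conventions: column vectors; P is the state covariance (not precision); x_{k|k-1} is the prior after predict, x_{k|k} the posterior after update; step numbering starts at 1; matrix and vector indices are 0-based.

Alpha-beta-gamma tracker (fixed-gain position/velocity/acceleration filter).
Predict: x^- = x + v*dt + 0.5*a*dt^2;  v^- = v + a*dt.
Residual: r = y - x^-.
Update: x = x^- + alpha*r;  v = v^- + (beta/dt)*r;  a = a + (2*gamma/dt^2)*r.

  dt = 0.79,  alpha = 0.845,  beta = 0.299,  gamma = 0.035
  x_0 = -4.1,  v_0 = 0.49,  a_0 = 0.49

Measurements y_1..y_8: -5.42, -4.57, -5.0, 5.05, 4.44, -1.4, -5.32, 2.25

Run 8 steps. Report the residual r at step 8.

step 1: x_pred=-3.5600  r=-1.8600  x^+=-5.1317  v^+=0.1731  a^+=0.2814
step 2: x_pred=-4.9071  r=0.3371  x^+=-4.6223  v^+=0.5230  a^+=0.3192
step 3: x_pred=-4.1095  r=-0.8905  x^+=-4.8620  v^+=0.4381  a^+=0.2193
step 4: x_pred=-4.4474  r=9.4974  x^+=3.5779  v^+=4.2060  a^+=1.2846
step 5: x_pred=7.3015  r=-2.8615  x^+=4.8835  v^+=4.1378  a^+=0.9636
step 6: x_pred=8.4530  r=-9.8530  x^+=0.1272  v^+=1.1698  a^+=-0.1415
step 7: x_pred=1.0072  r=-6.3272  x^+=-4.3393  v^+=-1.3367  a^+=-0.8512
step 8: x_pred=-5.6609  r=7.9109  x^+=1.0238  v^+=0.9850  a^+=0.0361

resid = 7.9109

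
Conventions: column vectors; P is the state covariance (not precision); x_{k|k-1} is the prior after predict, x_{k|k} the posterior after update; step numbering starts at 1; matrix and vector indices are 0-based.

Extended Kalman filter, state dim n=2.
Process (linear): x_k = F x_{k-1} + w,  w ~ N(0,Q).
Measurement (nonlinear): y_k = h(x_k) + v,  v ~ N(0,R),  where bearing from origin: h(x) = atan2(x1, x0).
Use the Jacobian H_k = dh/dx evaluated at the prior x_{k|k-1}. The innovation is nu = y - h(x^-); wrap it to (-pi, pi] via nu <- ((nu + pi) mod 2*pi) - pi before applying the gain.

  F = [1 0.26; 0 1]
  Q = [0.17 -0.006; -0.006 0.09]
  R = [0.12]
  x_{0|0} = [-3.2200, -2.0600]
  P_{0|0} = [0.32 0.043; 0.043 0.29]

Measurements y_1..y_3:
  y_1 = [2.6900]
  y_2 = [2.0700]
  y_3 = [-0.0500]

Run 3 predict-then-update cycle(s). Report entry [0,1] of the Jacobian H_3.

H_jac[0,1] = -0.2021

step 1: x^-=[-3.7556, -2.0600]  P^-=[0.5320 0.1124; 0.1124 0.3800]  H_jac=[0.1123 -0.2047]  S=[0.1375]  K=[0.2671; -0.4740]  nu=[-0.9533]  x^+=[-4.0102, -1.6081]  P^+=[0.5222 0.1298; 0.1298 0.3491]
step 2: x^-=[-4.4284, -1.6081]  P^-=[0.7833 0.2146; 0.2146 0.4391]  H_jac=[0.0724 -0.1995]  S=[0.1354]  K=[0.1029; -0.5323]  nu=[-1.4199]  x^+=[-4.5745, -0.8523]  P^+=[0.7818 0.2220; 0.2220 0.4008]
step 3: x^-=[-4.7961, -0.8523]  P^-=[1.0943 0.3202; 0.3202 0.4908]  H_jac=[0.0359 -0.2021]  S=[0.1368]  K=[-0.1857; -0.6410]  nu=[2.9157]  x^+=[-5.3376, -2.7212]  P^+=[1.0896 0.3039; 0.3039 0.4346]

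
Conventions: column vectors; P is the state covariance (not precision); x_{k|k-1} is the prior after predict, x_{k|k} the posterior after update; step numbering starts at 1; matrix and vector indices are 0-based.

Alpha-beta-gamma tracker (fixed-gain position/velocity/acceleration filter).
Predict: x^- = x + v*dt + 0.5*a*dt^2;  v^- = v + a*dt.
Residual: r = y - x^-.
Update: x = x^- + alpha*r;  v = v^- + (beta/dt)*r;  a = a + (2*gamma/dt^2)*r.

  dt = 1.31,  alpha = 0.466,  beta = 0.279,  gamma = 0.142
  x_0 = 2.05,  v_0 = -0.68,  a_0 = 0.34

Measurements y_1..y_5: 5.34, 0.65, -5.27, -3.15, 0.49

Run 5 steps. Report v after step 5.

v_post = -2.9333

step 1: x_pred=1.4509  r=3.8891  x^+=3.2632  v^+=0.5937  a^+=0.9836
step 2: x_pred=4.8849  r=-4.2349  x^+=2.9115  v^+=0.9803  a^+=0.2828
step 3: x_pred=4.4382  r=-9.7082  x^+=-0.0858  v^+=-0.7170  a^+=-1.3239
step 4: x_pred=-2.1610  r=-0.9890  x^+=-2.6219  v^+=-2.6619  a^+=-1.4875
step 5: x_pred=-7.3853  r=7.8753  x^+=-3.7154  v^+=-2.9333  a^+=-0.1843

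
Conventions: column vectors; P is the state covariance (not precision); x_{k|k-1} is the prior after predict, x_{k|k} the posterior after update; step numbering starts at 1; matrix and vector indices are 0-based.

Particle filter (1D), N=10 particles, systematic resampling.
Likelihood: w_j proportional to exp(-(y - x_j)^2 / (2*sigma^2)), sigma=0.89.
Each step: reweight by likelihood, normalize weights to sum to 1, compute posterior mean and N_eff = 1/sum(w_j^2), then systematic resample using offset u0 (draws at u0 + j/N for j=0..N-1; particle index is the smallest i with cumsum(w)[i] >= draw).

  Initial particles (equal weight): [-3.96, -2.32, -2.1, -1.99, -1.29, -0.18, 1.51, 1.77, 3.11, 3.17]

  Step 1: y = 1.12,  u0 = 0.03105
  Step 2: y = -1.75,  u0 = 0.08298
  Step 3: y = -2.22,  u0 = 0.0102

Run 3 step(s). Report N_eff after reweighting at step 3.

step 1: w=[0.0000, 0.0003, 0.0007, 0.0010, 0.0116, 0.1564, 0.4128, 0.3480, 0.0373, 0.0320]  mean=1.4096  Neff=3.1398  idx=[5, 5, 6, 6, 6, 6, 7, 7, 7, 8]
step 2: w=[0.4929, 0.4929, 0.0029, 0.0029, 0.0029, 0.0029, 0.0009, 0.0009, 0.0009, 0.0000]  mean=-0.1552  Neff=2.0580  idx=[0, 0, 0, 0, 0, 1, 1, 1, 1, 1]
step 3: w=[0.1000, 0.1000, 0.1000, 0.1000, 0.1000, 0.1000, 0.1000, 0.1000, 0.1000, 0.1000]  mean=-0.1800  Neff=10.0000  idx=[0, 1, 2, 3, 4, 5, 6, 7, 8, 9]

N_eff = 10.0000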